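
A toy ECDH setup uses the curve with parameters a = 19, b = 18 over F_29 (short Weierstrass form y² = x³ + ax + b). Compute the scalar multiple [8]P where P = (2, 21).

(15, 13)

Double-and-add on 8 = (1000)₂. Start with P = (2, 21) for the leading 1-bit.
double: tangent at (2, 21): λ = (3·2² + 19)/(2·21) ≡ 2/13. 13⁻¹ ≡ 9 (mod 29), so λ ≡ 2·9 ≡ 18.
  x = λ² - 2 - 2 = 324 - 4 ≡ 1; y = λ·(2 - 1) - 21 ≡ 26. → (1, 26)
double: tangent at (1, 26): λ = (3·1² + 19)/(2·26) ≡ 22/23. 23⁻¹ ≡ 24 (mod 29), so λ ≡ 22·24 ≡ 6.
  x = λ² - 1 - 1 = 36 - 2 ≡ 5; y = λ·(1 - 5) - 26 ≡ 8. → (5, 8)
double: tangent at (5, 8): λ = (3·5² + 19)/(2·8) ≡ 7/16. 16⁻¹ ≡ 20 (mod 29) since 16·20 = 320 ≡ 1, so λ ≡ 7·20 ≡ 24.
  x = λ² - 5 - 5 = 576 - 10 ≡ 15; y = λ·(5 - 15) - 8 ≡ 13. → (15, 13)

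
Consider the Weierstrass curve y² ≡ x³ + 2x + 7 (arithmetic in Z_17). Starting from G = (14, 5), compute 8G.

Repeated addition: build up to 8G.
2G: tangent at (14, 5): λ = (3·14² + 2)/(2·5) ≡ 12/10. 10⁻¹ ≡ 12 (mod 17), so λ ≡ 12·12 ≡ 8.
  x = λ² - 14 - 14 = 64 - 28 ≡ 2; y = λ·(14 - 2) - 5 ≡ 6. → (2, 6)
3G: (2, 6) + (14, 5). λ = (5 - 6)/(14 - 2) ≡ 16/12 mod 17. 12⁻¹ ≡ 10 (mod 17) since 12·10 = 120 ≡ 1, so λ ≡ 7.
  x = λ² - 2 - 14 = 49 - 16 ≡ 16; y = λ·(2 - 16) - 6 ≡ 15. → (16, 15)
4G: (16, 15) + (14, 5). λ = (5 - 15)/(14 - 16) ≡ 7/15 mod 17. 15⁻¹ ≡ 8 (mod 17), so λ ≡ 5.
  x = λ² - 16 - 14 = 25 - 30 ≡ 12; y = λ·(16 - 12) - 15 ≡ 5. → (12, 5)
5G: (12, 5) + (14, 5). λ = (5 - 5)/(14 - 12) ≡ 0/2 mod 17. 2⁻¹ ≡ 9 (mod 17) since 2·9 = 18 ≡ 1, so λ ≡ 0.
  x = λ² - 12 - 14 = 0 - 26 ≡ 8; y = λ·(12 - 8) - 5 ≡ 12. → (8, 12)
6G: (8, 12) + (14, 5). λ = (5 - 12)/(14 - 8) ≡ 10/6 mod 17. 6⁻¹ ≡ 3 (mod 17) since 6·3 = 18 ≡ 1, so λ ≡ 13.
  x = λ² - 8 - 14 = 169 - 22 ≡ 11; y = λ·(8 - 11) - 12 ≡ 0. → (11, 0)
7G: (11, 0) + (14, 5). λ = (5 - 0)/(14 - 11) ≡ 5/3 mod 17. 3⁻¹ ≡ 6 (mod 17), so λ ≡ 13.
  x = λ² - 11 - 14 = 169 - 25 ≡ 8; y = λ·(11 - 8) - 0 ≡ 5. → (8, 5)
8G: (8, 5) + (14, 5). λ = (5 - 5)/(14 - 8) ≡ 0/6 mod 17. 6⁻¹ ≡ 3 (mod 17) since 6·3 = 18 ≡ 1, so λ ≡ 0.
  x = λ² - 8 - 14 = 0 - 22 ≡ 12; y = λ·(8 - 12) - 5 ≡ 12. → (12, 12)

(12, 12)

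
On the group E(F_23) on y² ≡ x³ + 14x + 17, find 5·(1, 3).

Write P = (1, 3).
Repeated addition: build up to 5P.
2P: tangent at (1, 3): λ = (3·1² + 14)/(2·3) ≡ 17/6. 6⁻¹ ≡ 4 (mod 23), so λ ≡ 17·4 ≡ 22.
  x = λ² - 1 - 1 = 484 - 2 ≡ 22; y = λ·(1 - 22) - 3 ≡ 18. → (22, 18)
3P: (22, 18) + (1, 3). λ = (3 - 18)/(1 - 22) ≡ 8/2 mod 23. 2⁻¹ ≡ 12 (mod 23) since 2·12 = 24 ≡ 1, so λ ≡ 4.
  x = λ² - 22 - 1 = 16 - 23 ≡ 16; y = λ·(22 - 16) - 18 ≡ 6. → (16, 6)
4P: (16, 6) + (1, 3). λ = (3 - 6)/(1 - 16) ≡ 20/8 mod 23. 8⁻¹ ≡ 3 (mod 23), so λ ≡ 14.
  x = λ² - 16 - 1 = 196 - 17 ≡ 18; y = λ·(16 - 18) - 6 ≡ 12. → (18, 12)
5P: (18, 12) + (1, 3). λ = (3 - 12)/(1 - 18) ≡ 14/6 mod 23. 6⁻¹ ≡ 4 (mod 23) since 6·4 = 24 ≡ 1, so λ ≡ 10.
  x = λ² - 18 - 1 = 100 - 19 ≡ 12; y = λ·(18 - 12) - 12 ≡ 2. → (12, 2)

(12, 2)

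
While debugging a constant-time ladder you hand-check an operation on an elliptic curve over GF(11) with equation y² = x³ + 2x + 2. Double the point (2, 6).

tangent at (2, 6): λ = (3·2² + 2)/(2·6) ≡ 3/1. 1⁻¹ ≡ 1 (mod 11), so λ ≡ 3·1 ≡ 3.
  x = λ² - 2 - 2 = 9 - 4 ≡ 5; y = λ·(2 - 5) - 6 ≡ 7. → (5, 7)

(5, 7)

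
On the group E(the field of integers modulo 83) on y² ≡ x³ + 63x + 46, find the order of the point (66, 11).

2P: tangent at (66, 11): λ = (3·66² + 63)/(2·11) ≡ 17/22. 22⁻¹ ≡ 34 (mod 83) since 22·34 = 748 ≡ 1, so λ ≡ 17·34 ≡ 80.
  x = λ² - 66 - 66 = 6400 - 132 ≡ 43; y = λ·(66 - 43) - 11 ≡ 3. → (43, 3)
3P: (43, 3) + (66, 11). λ = (11 - 3)/(66 - 43) ≡ 8/23 mod 83. 23⁻¹ ≡ 65 (mod 83), so λ ≡ 22.
  x = λ² - 43 - 66 = 484 - 109 ≡ 43; y = λ·(43 - 43) - 3 ≡ 80. → (43, 80)
4P: (43, 80) + (66, 11). λ = (11 - 80)/(66 - 43) ≡ 14/23 mod 83. 23⁻¹ ≡ 65 (mod 83), so λ ≡ 80.
  x = λ² - 43 - 66 = 6400 - 109 ≡ 66; y = λ·(43 - 66) - 80 ≡ 72. → (66, 72)
5P: (66, 72) + (66, 11): same x and y₁ ≡ -y₂, so the sum is O.
5P = O, so the order is 5.

5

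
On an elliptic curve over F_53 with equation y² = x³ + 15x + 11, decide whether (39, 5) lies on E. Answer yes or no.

yes

y² = 5² ≡ 25; x³ + 15x + 11 = 59915 ≡ 25 (mod 53). 25 = 25.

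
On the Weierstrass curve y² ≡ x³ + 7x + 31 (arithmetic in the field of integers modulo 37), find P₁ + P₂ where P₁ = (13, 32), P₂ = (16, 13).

(7, 4)

(13, 32) + (16, 13). λ = (13 - 32)/(16 - 13) ≡ 18/3 mod 37. 3⁻¹ ≡ 25 (mod 37), so λ ≡ 6.
  x = λ² - 13 - 16 = 36 - 29 ≡ 7; y = λ·(13 - 7) - 32 ≡ 4. → (7, 4)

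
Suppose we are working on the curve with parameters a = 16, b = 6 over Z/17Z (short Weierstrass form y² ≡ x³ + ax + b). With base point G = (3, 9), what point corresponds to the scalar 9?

Double-and-add on 9 = (1001)₂. Start with G = (3, 9) for the leading 1-bit.
double: tangent at (3, 9): λ = (3·3² + 16)/(2·9) ≡ 9/1. 1⁻¹ ≡ 1 (mod 17) since 1·1 = 1 ≡ 1, so λ ≡ 9·1 ≡ 9.
  x = λ² - 3 - 3 = 81 - 6 ≡ 7; y = λ·(3 - 7) - 9 ≡ 6. → (7, 6)
double: tangent at (7, 6): λ = (3·7² + 16)/(2·6) ≡ 10/12. 12⁻¹ ≡ 10 (mod 17), so λ ≡ 10·10 ≡ 15.
  x = λ² - 7 - 7 = 225 - 14 ≡ 7; y = λ·(7 - 7) - 6 ≡ 11. → (7, 11)
double: tangent at (7, 11): λ = (3·7² + 16)/(2·11) ≡ 10/5. 5⁻¹ ≡ 7 (mod 17) since 5·7 = 35 ≡ 1, so λ ≡ 10·7 ≡ 2.
  x = λ² - 7 - 7 = 4 - 14 ≡ 7; y = λ·(7 - 7) - 11 ≡ 6. → (7, 6)
add G: (7, 6) + (3, 9). λ = (9 - 6)/(3 - 7) ≡ 3/13 mod 17. 13⁻¹ ≡ 4 (mod 17), so λ ≡ 12.
  x = λ² - 7 - 3 = 144 - 10 ≡ 15; y = λ·(7 - 15) - 6 ≡ 0. → (15, 0)

(15, 0)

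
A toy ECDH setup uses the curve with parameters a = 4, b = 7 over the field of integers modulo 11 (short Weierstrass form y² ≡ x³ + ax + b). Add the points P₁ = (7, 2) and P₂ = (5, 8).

(8, 1)

(7, 2) + (5, 8). λ = (8 - 2)/(5 - 7) ≡ 6/9 mod 11. 9⁻¹ ≡ 5 (mod 11), so λ ≡ 8.
  x = λ² - 7 - 5 = 64 - 12 ≡ 8; y = λ·(7 - 8) - 2 ≡ 1. → (8, 1)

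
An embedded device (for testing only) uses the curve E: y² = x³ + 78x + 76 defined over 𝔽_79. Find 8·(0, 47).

Write G = (0, 47).
Double-and-add on 8 = (1000)₂. Start with G = (0, 47) for the leading 1-bit.
double: tangent at (0, 47): λ = (3·0² + 78)/(2·47) ≡ 78/15. 15⁻¹ ≡ 58 (mod 79), so λ ≡ 78·58 ≡ 21.
  x = λ² - 0 - 0 = 441 - 0 ≡ 46; y = λ·(0 - 46) - 47 ≡ 14. → (46, 14)
double: tangent at (46, 14): λ = (3·46² + 78)/(2·14) ≡ 27/28. 28⁻¹ ≡ 48 (mod 79) since 28·48 = 1344 ≡ 1, so λ ≡ 27·48 ≡ 32.
  x = λ² - 46 - 46 = 1024 - 92 ≡ 63; y = λ·(46 - 63) - 14 ≡ 74. → (63, 74)
double: tangent at (63, 74): λ = (3·63² + 78)/(2·74) ≡ 56/69. 69⁻¹ ≡ 71 (mod 79), so λ ≡ 56·71 ≡ 26.
  x = λ² - 63 - 63 = 676 - 126 ≡ 76; y = λ·(63 - 76) - 74 ≡ 62. → (76, 62)

(76, 62)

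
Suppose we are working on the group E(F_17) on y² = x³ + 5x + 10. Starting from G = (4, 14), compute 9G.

(12, 9)

Double-and-add on 9 = (1001)₂. Start with G = (4, 14) for the leading 1-bit.
double: tangent at (4, 14): λ = (3·4² + 5)/(2·14) ≡ 2/11. 11⁻¹ ≡ 14 (mod 17) since 11·14 = 154 ≡ 1, so λ ≡ 2·14 ≡ 11.
  x = λ² - 4 - 4 = 121 - 8 ≡ 11; y = λ·(4 - 11) - 14 ≡ 11. → (11, 11)
double: tangent at (11, 11): λ = (3·11² + 5)/(2·11) ≡ 11/5. 5⁻¹ ≡ 7 (mod 17) since 5·7 = 35 ≡ 1, so λ ≡ 11·7 ≡ 9.
  x = λ² - 11 - 11 = 81 - 22 ≡ 8; y = λ·(11 - 8) - 11 ≡ 16. → (8, 16)
double: tangent at (8, 16): λ = (3·8² + 5)/(2·16) ≡ 10/15. 15⁻¹ ≡ 8 (mod 17), so λ ≡ 10·8 ≡ 12.
  x = λ² - 8 - 8 = 144 - 16 ≡ 9; y = λ·(8 - 9) - 16 ≡ 6. → (9, 6)
add G: (9, 6) + (4, 14). λ = (14 - 6)/(4 - 9) ≡ 8/12 mod 17. 12⁻¹ ≡ 10 (mod 17), so λ ≡ 12.
  x = λ² - 9 - 4 = 144 - 13 ≡ 12; y = λ·(9 - 12) - 6 ≡ 9. → (12, 9)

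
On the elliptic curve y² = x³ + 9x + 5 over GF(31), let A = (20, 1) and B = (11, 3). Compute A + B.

(20, 1) + (11, 3). λ = (3 - 1)/(11 - 20) ≡ 2/22 mod 31. 22⁻¹ ≡ 24 (mod 31) since 22·24 = 528 ≡ 1, so λ ≡ 17.
  x = λ² - 20 - 11 = 289 - 31 ≡ 10; y = λ·(20 - 10) - 1 ≡ 14. → (10, 14)

(10, 14)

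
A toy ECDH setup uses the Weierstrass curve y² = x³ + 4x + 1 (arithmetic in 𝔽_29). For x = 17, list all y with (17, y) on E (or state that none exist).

x³ + 4x + 1 = 4982 ≡ 23 (mod 29).
Square roots of 23 mod 29: 9 and 20 (since 9² = 81 ≡ 23).

9, 20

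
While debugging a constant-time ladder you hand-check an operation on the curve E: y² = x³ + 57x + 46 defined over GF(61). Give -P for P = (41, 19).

-(41, 19) = (41, -19 mod 61) = (41, 42).

(41, 42)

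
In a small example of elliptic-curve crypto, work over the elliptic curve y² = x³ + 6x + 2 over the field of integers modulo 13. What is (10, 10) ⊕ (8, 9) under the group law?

(10, 10) + (8, 9). λ = (9 - 10)/(8 - 10) ≡ 12/11 mod 13. 11⁻¹ ≡ 6 (mod 13) since 11·6 = 66 ≡ 1, so λ ≡ 7.
  x = λ² - 10 - 8 = 49 - 18 ≡ 5; y = λ·(10 - 5) - 10 ≡ 12. → (5, 12)

(5, 12)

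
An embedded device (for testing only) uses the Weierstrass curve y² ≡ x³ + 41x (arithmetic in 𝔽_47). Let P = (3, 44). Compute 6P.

Double-and-add on 6 = (110)₂. Start with P = (3, 44) for the leading 1-bit.
double: tangent at (3, 44): λ = (3·3² + 41)/(2·44) ≡ 21/41. 41⁻¹ ≡ 39 (mod 47) since 41·39 = 1599 ≡ 1, so λ ≡ 21·39 ≡ 20.
  x = λ² - 3 - 3 = 400 - 6 ≡ 18; y = λ·(3 - 18) - 44 ≡ 32. → (18, 32)
add P: (18, 32) + (3, 44). λ = (44 - 32)/(3 - 18) ≡ 12/32 mod 47. 32⁻¹ ≡ 25 (mod 47) since 32·25 = 800 ≡ 1, so λ ≡ 18.
  x = λ² - 18 - 3 = 324 - 21 ≡ 21; y = λ·(18 - 21) - 32 ≡ 8. → (21, 8)
double: tangent at (21, 8): λ = (3·21² + 41)/(2·8) ≡ 1/16. 16⁻¹ ≡ 3 (mod 47) since 16·3 = 48 ≡ 1, so λ ≡ 1·3 ≡ 3.
  x = λ² - 21 - 21 = 9 - 42 ≡ 14; y = λ·(21 - 14) - 8 ≡ 13. → (14, 13)

(14, 13)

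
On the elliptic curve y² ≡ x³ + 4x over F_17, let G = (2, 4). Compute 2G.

(0, 0)

tangent at (2, 4): λ = (3·2² + 4)/(2·4) ≡ 16/8. 8⁻¹ ≡ 15 (mod 17) since 8·15 = 120 ≡ 1, so λ ≡ 16·15 ≡ 2.
  x = λ² - 2 - 2 = 4 - 4 ≡ 0; y = λ·(2 - 0) - 4 ≡ 0. → (0, 0)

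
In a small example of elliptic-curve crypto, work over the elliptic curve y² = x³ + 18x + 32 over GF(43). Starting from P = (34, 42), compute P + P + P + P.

Repeated addition: build up to 4P.
2P: tangent at (34, 42): λ = (3·34² + 18)/(2·42) ≡ 3/41. 41⁻¹ ≡ 21 (mod 43), so λ ≡ 3·21 ≡ 20.
  x = λ² - 34 - 34 = 400 - 68 ≡ 31; y = λ·(34 - 31) - 42 ≡ 18. → (31, 18)
3P: (31, 18) + (34, 42). λ = (42 - 18)/(34 - 31) ≡ 24/3 mod 43. 3⁻¹ ≡ 29 (mod 43), so λ ≡ 8.
  x = λ² - 31 - 34 = 64 - 65 ≡ 42; y = λ·(31 - 42) - 18 ≡ 23. → (42, 23)
4P: (42, 23) + (34, 42). λ = (42 - 23)/(34 - 42) ≡ 19/35 mod 43. 35⁻¹ ≡ 16 (mod 43) since 35·16 = 560 ≡ 1, so λ ≡ 3.
  x = λ² - 42 - 34 = 9 - 76 ≡ 19; y = λ·(42 - 19) - 23 ≡ 3. → (19, 3)

(19, 3)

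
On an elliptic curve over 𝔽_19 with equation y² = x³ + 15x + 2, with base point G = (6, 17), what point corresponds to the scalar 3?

Repeated addition: build up to 3G.
2G: tangent at (6, 17): λ = (3·6² + 15)/(2·17) ≡ 9/15. 15⁻¹ ≡ 14 (mod 19) since 15·14 = 210 ≡ 1, so λ ≡ 9·14 ≡ 12.
  x = λ² - 6 - 6 = 144 - 12 ≡ 18; y = λ·(6 - 18) - 17 ≡ 10. → (18, 10)
3G: (18, 10) + (6, 17). λ = (17 - 10)/(6 - 18) ≡ 7/7 mod 19. 7⁻¹ ≡ 11 (mod 19), so λ ≡ 1.
  x = λ² - 18 - 6 = 1 - 24 ≡ 15; y = λ·(18 - 15) - 10 ≡ 12. → (15, 12)

(15, 12)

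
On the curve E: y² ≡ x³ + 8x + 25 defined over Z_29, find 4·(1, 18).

(5, 25)

Write P = (1, 18).
Double-and-add on 4 = (100)₂. Start with P = (1, 18) for the leading 1-bit.
double: tangent at (1, 18): λ = (3·1² + 8)/(2·18) ≡ 11/7. 7⁻¹ ≡ 25 (mod 29), so λ ≡ 11·25 ≡ 14.
  x = λ² - 1 - 1 = 196 - 2 ≡ 20; y = λ·(1 - 20) - 18 ≡ 6. → (20, 6)
double: tangent at (20, 6): λ = (3·20² + 8)/(2·6) ≡ 19/12. 12⁻¹ ≡ 17 (mod 29), so λ ≡ 19·17 ≡ 4.
  x = λ² - 20 - 20 = 16 - 40 ≡ 5; y = λ·(20 - 5) - 6 ≡ 25. → (5, 25)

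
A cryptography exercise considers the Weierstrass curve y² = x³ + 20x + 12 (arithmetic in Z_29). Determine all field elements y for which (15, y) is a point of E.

2, 27

x³ + 20x + 12 = 3687 ≡ 4 (mod 29).
Square roots of 4 mod 29: 2 and 27 (since 2² = 4 ≡ 4).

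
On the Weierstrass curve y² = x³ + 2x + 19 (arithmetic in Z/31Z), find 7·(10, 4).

(22, 27)

Write P = (10, 4).
Double-and-add on 7 = (111)₂. Start with P = (10, 4) for the leading 1-bit.
double: tangent at (10, 4): λ = (3·10² + 2)/(2·4) ≡ 23/8. 8⁻¹ ≡ 4 (mod 31), so λ ≡ 23·4 ≡ 30.
  x = λ² - 10 - 10 = 900 - 20 ≡ 12; y = λ·(10 - 12) - 4 ≡ 29. → (12, 29)
add P: (12, 29) + (10, 4). λ = (4 - 29)/(10 - 12) ≡ 6/29 mod 31. 29⁻¹ ≡ 15 (mod 31), so λ ≡ 28.
  x = λ² - 12 - 10 = 784 - 22 ≡ 18; y = λ·(12 - 18) - 29 ≡ 20. → (18, 20)
double: tangent at (18, 20): λ = (3·18² + 2)/(2·20) ≡ 13/9. 9⁻¹ ≡ 7 (mod 31), so λ ≡ 13·7 ≡ 29.
  x = λ² - 18 - 18 = 841 - 36 ≡ 30; y = λ·(18 - 30) - 20 ≡ 4. → (30, 4)
add P: (30, 4) + (10, 4). λ = (4 - 4)/(10 - 30) ≡ 0/11 mod 31. 11⁻¹ ≡ 17 (mod 31) since 11·17 = 187 ≡ 1, so λ ≡ 0.
  x = λ² - 30 - 10 = 0 - 40 ≡ 22; y = λ·(30 - 22) - 4 ≡ 27. → (22, 27)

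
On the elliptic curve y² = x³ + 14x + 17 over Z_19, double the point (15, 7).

tangent at (15, 7): λ = (3·15² + 14)/(2·7) ≡ 5/14. 14⁻¹ ≡ 15 (mod 19), so λ ≡ 5·15 ≡ 18.
  x = λ² - 15 - 15 = 324 - 30 ≡ 9; y = λ·(15 - 9) - 7 ≡ 6. → (9, 6)

(9, 6)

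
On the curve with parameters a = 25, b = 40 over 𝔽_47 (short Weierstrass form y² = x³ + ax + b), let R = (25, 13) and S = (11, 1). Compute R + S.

(25, 13) + (11, 1). λ = (1 - 13)/(11 - 25) ≡ 35/33 mod 47. 33⁻¹ ≡ 10 (mod 47) since 33·10 = 330 ≡ 1, so λ ≡ 21.
  x = λ² - 25 - 11 = 441 - 36 ≡ 29; y = λ·(25 - 29) - 13 ≡ 44. → (29, 44)

(29, 44)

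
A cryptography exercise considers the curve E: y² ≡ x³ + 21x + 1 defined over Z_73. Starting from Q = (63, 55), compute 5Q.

Double-and-add on 5 = (101)₂. Start with Q = (63, 55) for the leading 1-bit.
double: tangent at (63, 55): λ = (3·63² + 21)/(2·55) ≡ 29/37. 37⁻¹ ≡ 2 (mod 73), so λ ≡ 29·2 ≡ 58.
  x = λ² - 63 - 63 = 3364 - 126 ≡ 26; y = λ·(63 - 26) - 55 ≡ 47. → (26, 47)
double: tangent at (26, 47): λ = (3·26² + 21)/(2·47) ≡ 5/21. 21⁻¹ ≡ 7 (mod 73), so λ ≡ 5·7 ≡ 35.
  x = λ² - 26 - 26 = 1225 - 52 ≡ 5; y = λ·(26 - 5) - 47 ≡ 31. → (5, 31)
add Q: (5, 31) + (63, 55). λ = (55 - 31)/(63 - 5) ≡ 24/58 mod 73. 58⁻¹ ≡ 34 (mod 73) since 58·34 = 1972 ≡ 1, so λ ≡ 13.
  x = λ² - 5 - 63 = 169 - 68 ≡ 28; y = λ·(5 - 28) - 31 ≡ 35. → (28, 35)

(28, 35)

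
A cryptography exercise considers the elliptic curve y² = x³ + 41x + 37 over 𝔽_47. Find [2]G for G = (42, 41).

tangent at (42, 41): λ = (3·42² + 41)/(2·41) ≡ 22/35. 35⁻¹ ≡ 43 (mod 47), so λ ≡ 22·43 ≡ 6.
  x = λ² - 42 - 42 = 36 - 84 ≡ 46; y = λ·(42 - 46) - 41 ≡ 29. → (46, 29)

(46, 29)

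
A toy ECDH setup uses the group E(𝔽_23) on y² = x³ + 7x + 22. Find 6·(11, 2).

Write P = (11, 2).
Repeated addition: build up to 6P.
2P: tangent at (11, 2): λ = (3·11² + 7)/(2·2) ≡ 2/4. 4⁻¹ ≡ 6 (mod 23), so λ ≡ 2·6 ≡ 12.
  x = λ² - 11 - 11 = 144 - 22 ≡ 7; y = λ·(11 - 7) - 2 ≡ 0. → (7, 0)
3P: (7, 0) + (11, 2). λ = (2 - 0)/(11 - 7) ≡ 2/4 mod 23. 4⁻¹ ≡ 6 (mod 23) since 4·6 = 24 ≡ 1, so λ ≡ 12.
  x = λ² - 7 - 11 = 144 - 18 ≡ 11; y = λ·(7 - 11) - 0 ≡ 21. → (11, 21)
4P: (11, 21) + (11, 2): same x and y₁ ≡ -y₂, so the sum is the point at infinity.
5P: the point at infinity + (11, 2) = (11, 2) (identity).
6P: tangent at (11, 2): λ = (3·11² + 7)/(2·2) ≡ 2/4. 4⁻¹ ≡ 6 (mod 23), so λ ≡ 2·6 ≡ 12.
  x = λ² - 11 - 11 = 144 - 22 ≡ 7; y = λ·(11 - 7) - 2 ≡ 0. → (7, 0)

(7, 0)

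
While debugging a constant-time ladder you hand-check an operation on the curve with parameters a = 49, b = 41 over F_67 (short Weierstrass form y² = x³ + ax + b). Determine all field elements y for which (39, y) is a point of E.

10, 57

x³ + 49x + 41 = 61271 ≡ 33 (mod 67).
Square roots of 33 mod 67: 10 and 57 (since 10² = 100 ≡ 33).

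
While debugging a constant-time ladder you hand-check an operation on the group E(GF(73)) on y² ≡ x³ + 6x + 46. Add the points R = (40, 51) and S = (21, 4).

(62, 6)

(40, 51) + (21, 4). λ = (4 - 51)/(21 - 40) ≡ 26/54 mod 73. 54⁻¹ ≡ 23 (mod 73), so λ ≡ 14.
  x = λ² - 40 - 21 = 196 - 61 ≡ 62; y = λ·(40 - 62) - 51 ≡ 6. → (62, 6)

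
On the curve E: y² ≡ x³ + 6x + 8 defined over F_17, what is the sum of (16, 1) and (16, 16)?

The two points share x = 16 and their y-coordinates satisfy 1 + 16 ≡ 0 (mod 17), so they are inverses. Their sum is ∞.

O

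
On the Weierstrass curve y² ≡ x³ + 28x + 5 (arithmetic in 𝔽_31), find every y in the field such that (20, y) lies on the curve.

x³ + 28x + 5 = 8565 ≡ 9 (mod 31).
Square roots of 9 mod 31: 3 and 28 (since 3² = 9 ≡ 9).

3, 28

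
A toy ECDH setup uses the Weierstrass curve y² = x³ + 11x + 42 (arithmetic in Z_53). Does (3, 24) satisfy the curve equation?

no

y² = 24² ≡ 46; x³ + 11x + 42 = 102 ≡ 49 (mod 53). 46 ≠ 49.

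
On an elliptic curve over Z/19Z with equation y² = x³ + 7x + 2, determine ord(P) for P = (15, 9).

6

2P: tangent at (15, 9): λ = (3·15² + 7)/(2·9) ≡ 17/18. 18⁻¹ ≡ 18 (mod 19) since 18·18 = 324 ≡ 1, so λ ≡ 17·18 ≡ 2.
  x = λ² - 15 - 15 = 4 - 30 ≡ 12; y = λ·(15 - 12) - 9 ≡ 16. → (12, 16)
3P: (12, 16) + (15, 9). λ = (9 - 16)/(15 - 12) ≡ 12/3 mod 19. 3⁻¹ ≡ 13 (mod 19) since 3·13 = 39 ≡ 1, so λ ≡ 4.
  x = λ² - 12 - 15 = 16 - 27 ≡ 8; y = λ·(12 - 8) - 16 ≡ 0. → (8, 0)
4P: (8, 0) + (15, 9). λ = (9 - 0)/(15 - 8) ≡ 9/7 mod 19. 7⁻¹ ≡ 11 (mod 19), so λ ≡ 4.
  x = λ² - 8 - 15 = 16 - 23 ≡ 12; y = λ·(8 - 12) - 0 ≡ 3. → (12, 3)
5P: (12, 3) + (15, 9). λ = (9 - 3)/(15 - 12) ≡ 6/3 mod 19. 3⁻¹ ≡ 13 (mod 19) since 3·13 = 39 ≡ 1, so λ ≡ 2.
  x = λ² - 12 - 15 = 4 - 27 ≡ 15; y = λ·(12 - 15) - 3 ≡ 10. → (15, 10)
6P: (15, 10) + (15, 9): same x and y₁ ≡ -y₂, so the sum is O.
6P = O, so the order is 6.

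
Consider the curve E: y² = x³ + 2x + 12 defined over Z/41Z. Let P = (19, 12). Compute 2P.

tangent at (19, 12): λ = (3·19² + 2)/(2·12) ≡ 19/24. 24⁻¹ ≡ 12 (mod 41), so λ ≡ 19·12 ≡ 23.
  x = λ² - 19 - 19 = 529 - 38 ≡ 40; y = λ·(19 - 40) - 12 ≡ 38. → (40, 38)

(40, 38)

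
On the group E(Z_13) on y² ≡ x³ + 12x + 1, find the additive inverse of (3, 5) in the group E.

-(3, 5) = (3, -5 mod 13) = (3, 8).

(3, 8)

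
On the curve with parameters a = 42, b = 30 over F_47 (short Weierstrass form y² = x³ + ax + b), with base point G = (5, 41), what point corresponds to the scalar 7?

Double-and-add on 7 = (111)₂. Start with G = (5, 41) for the leading 1-bit.
double: tangent at (5, 41): λ = (3·5² + 42)/(2·41) ≡ 23/35. 35⁻¹ ≡ 43 (mod 47), so λ ≡ 23·43 ≡ 2.
  x = λ² - 5 - 5 = 4 - 10 ≡ 41; y = λ·(5 - 41) - 41 ≡ 28. → (41, 28)
add G: (41, 28) + (5, 41). λ = (41 - 28)/(5 - 41) ≡ 13/11 mod 47. 11⁻¹ ≡ 30 (mod 47) since 11·30 = 330 ≡ 1, so λ ≡ 14.
  x = λ² - 41 - 5 = 196 - 46 ≡ 9; y = λ·(41 - 9) - 28 ≡ 44. → (9, 44)
double: tangent at (9, 44): λ = (3·9² + 42)/(2·44) ≡ 3/41. 41⁻¹ ≡ 39 (mod 47), so λ ≡ 3·39 ≡ 23.
  x = λ² - 9 - 9 = 529 - 18 ≡ 41; y = λ·(9 - 41) - 44 ≡ 19. → (41, 19)
add G: (41, 19) + (5, 41). λ = (41 - 19)/(5 - 41) ≡ 22/11 mod 47. 11⁻¹ ≡ 30 (mod 47) since 11·30 = 330 ≡ 1, so λ ≡ 2.
  x = λ² - 41 - 5 = 4 - 46 ≡ 5; y = λ·(41 - 5) - 19 ≡ 6. → (5, 6)

(5, 6)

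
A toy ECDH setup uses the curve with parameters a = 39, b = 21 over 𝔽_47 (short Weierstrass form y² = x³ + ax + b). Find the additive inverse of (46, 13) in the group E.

(46, 34)

-(46, 13) = (46, -13 mod 47) = (46, 34).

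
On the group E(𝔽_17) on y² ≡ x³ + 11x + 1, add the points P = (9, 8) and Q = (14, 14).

(9, 8) + (14, 14). λ = (14 - 8)/(14 - 9) ≡ 6/5 mod 17. 5⁻¹ ≡ 7 (mod 17), so λ ≡ 8.
  x = λ² - 9 - 14 = 64 - 23 ≡ 7; y = λ·(9 - 7) - 8 ≡ 8. → (7, 8)

(7, 8)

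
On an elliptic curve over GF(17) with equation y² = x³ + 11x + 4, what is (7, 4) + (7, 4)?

(1, 4)

tangent at (7, 4): λ = (3·7² + 11)/(2·4) ≡ 5/8. 8⁻¹ ≡ 15 (mod 17), so λ ≡ 5·15 ≡ 7.
  x = λ² - 7 - 7 = 49 - 14 ≡ 1; y = λ·(7 - 1) - 4 ≡ 4. → (1, 4)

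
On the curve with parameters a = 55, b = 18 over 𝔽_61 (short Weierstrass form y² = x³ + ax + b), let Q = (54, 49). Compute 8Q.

(21, 8)

Repeated addition: build up to 8Q.
2Q: tangent at (54, 49): λ = (3·54² + 55)/(2·49) ≡ 19/37. 37⁻¹ ≡ 33 (mod 61), so λ ≡ 19·33 ≡ 17.
  x = λ² - 54 - 54 = 289 - 108 ≡ 59; y = λ·(54 - 59) - 49 ≡ 49. → (59, 49)
3Q: (59, 49) + (54, 49). λ = (49 - 49)/(54 - 59) ≡ 0/56 mod 61. 56⁻¹ ≡ 12 (mod 61), so λ ≡ 0.
  x = λ² - 59 - 54 = 0 - 113 ≡ 9; y = λ·(59 - 9) - 49 ≡ 12. → (9, 12)
4Q: (9, 12) + (54, 49). λ = (49 - 12)/(54 - 9) ≡ 37/45 mod 61. 45⁻¹ ≡ 19 (mod 61), so λ ≡ 32.
  x = λ² - 9 - 54 = 1024 - 63 ≡ 46; y = λ·(9 - 46) - 12 ≡ 24. → (46, 24)
5Q: (46, 24) + (54, 49). λ = (49 - 24)/(54 - 46) ≡ 25/8 mod 61. 8⁻¹ ≡ 23 (mod 61), so λ ≡ 26.
  x = λ² - 46 - 54 = 676 - 100 ≡ 27; y = λ·(46 - 27) - 24 ≡ 43. → (27, 43)
6Q: (27, 43) + (54, 49). λ = (49 - 43)/(54 - 27) ≡ 6/27 mod 61. 27⁻¹ ≡ 52 (mod 61), so λ ≡ 7.
  x = λ² - 27 - 54 = 49 - 81 ≡ 29; y = λ·(27 - 29) - 43 ≡ 4. → (29, 4)
7Q: (29, 4) + (54, 49). λ = (49 - 4)/(54 - 29) ≡ 45/25 mod 61. 25⁻¹ ≡ 22 (mod 61), so λ ≡ 14.
  x = λ² - 29 - 54 = 196 - 83 ≡ 52; y = λ·(29 - 52) - 4 ≡ 40. → (52, 40)
8Q: (52, 40) + (54, 49). λ = (49 - 40)/(54 - 52) ≡ 9/2 mod 61. 2⁻¹ ≡ 31 (mod 61) since 2·31 = 62 ≡ 1, so λ ≡ 35.
  x = λ² - 52 - 54 = 1225 - 106 ≡ 21; y = λ·(52 - 21) - 40 ≡ 8. → (21, 8)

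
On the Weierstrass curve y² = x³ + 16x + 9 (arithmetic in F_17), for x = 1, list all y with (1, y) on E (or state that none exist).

3, 14

x³ + 16x + 9 = 26 ≡ 9 (mod 17).
Square roots of 9 mod 17: 3 and 14 (since 3² = 9 ≡ 9).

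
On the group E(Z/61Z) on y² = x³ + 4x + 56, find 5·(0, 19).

Write P = (0, 19).
Double-and-add on 5 = (101)₂. Start with P = (0, 19) for the leading 1-bit.
double: tangent at (0, 19): λ = (3·0² + 4)/(2·19) ≡ 4/38. 38⁻¹ ≡ 53 (mod 61) since 38·53 = 2014 ≡ 1, so λ ≡ 4·53 ≡ 29.
  x = λ² - 0 - 0 = 841 - 0 ≡ 48; y = λ·(0 - 48) - 19 ≡ 53. → (48, 53)
double: tangent at (48, 53): λ = (3·48² + 4)/(2·53) ≡ 23/45. 45⁻¹ ≡ 19 (mod 61), so λ ≡ 23·19 ≡ 10.
  x = λ² - 48 - 48 = 100 - 96 ≡ 4; y = λ·(48 - 4) - 53 ≡ 21. → (4, 21)
add P: (4, 21) + (0, 19). λ = (19 - 21)/(0 - 4) ≡ 59/57 mod 61. 57⁻¹ ≡ 15 (mod 61) since 57·15 = 855 ≡ 1, so λ ≡ 31.
  x = λ² - 4 - 0 = 961 - 4 ≡ 42; y = λ·(4 - 42) - 21 ≡ 21. → (42, 21)

(42, 21)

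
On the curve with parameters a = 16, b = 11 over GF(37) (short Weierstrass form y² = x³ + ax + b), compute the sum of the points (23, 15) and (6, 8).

(1, 18)

(23, 15) + (6, 8). λ = (8 - 15)/(6 - 23) ≡ 30/20 mod 37. 20⁻¹ ≡ 13 (mod 37), so λ ≡ 20.
  x = λ² - 23 - 6 = 400 - 29 ≡ 1; y = λ·(23 - 1) - 15 ≡ 18. → (1, 18)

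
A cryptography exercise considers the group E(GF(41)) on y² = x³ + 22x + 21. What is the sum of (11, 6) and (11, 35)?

O

The two points share x = 11 and their y-coordinates satisfy 6 + 35 ≡ 0 (mod 41), so they are inverses. Their sum is O.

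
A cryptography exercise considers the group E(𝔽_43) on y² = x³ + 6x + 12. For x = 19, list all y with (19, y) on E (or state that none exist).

none

x³ + 6x + 12 = 6985 ≡ 19 (mod 43).
19 is a non-residue mod 43; no y exists.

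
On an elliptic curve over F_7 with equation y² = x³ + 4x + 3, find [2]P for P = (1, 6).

tangent at (1, 6): λ = (3·1² + 4)/(2·6) ≡ 0/5. 5⁻¹ ≡ 3 (mod 7) since 5·3 = 15 ≡ 1, so λ ≡ 0·3 ≡ 0.
  x = λ² - 1 - 1 = 0 - 2 ≡ 5; y = λ·(1 - 5) - 6 ≡ 1. → (5, 1)

(5, 1)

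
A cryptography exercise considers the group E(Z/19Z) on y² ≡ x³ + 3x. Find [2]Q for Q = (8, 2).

tangent at (8, 2): λ = (3·8² + 3)/(2·2) ≡ 5/4. 4⁻¹ ≡ 5 (mod 19), so λ ≡ 5·5 ≡ 6.
  x = λ² - 8 - 8 = 36 - 16 ≡ 1; y = λ·(8 - 1) - 2 ≡ 2. → (1, 2)

(1, 2)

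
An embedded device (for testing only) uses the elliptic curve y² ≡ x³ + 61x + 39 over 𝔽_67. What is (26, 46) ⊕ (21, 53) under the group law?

(26, 46) + (21, 53). λ = (53 - 46)/(21 - 26) ≡ 7/62 mod 67. 62⁻¹ ≡ 40 (mod 67) since 62·40 = 2480 ≡ 1, so λ ≡ 12.
  x = λ² - 26 - 21 = 144 - 47 ≡ 30; y = λ·(26 - 30) - 46 ≡ 40. → (30, 40)

(30, 40)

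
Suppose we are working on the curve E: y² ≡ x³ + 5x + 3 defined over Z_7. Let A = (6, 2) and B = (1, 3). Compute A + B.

(2, 0)

(6, 2) + (1, 3). λ = (3 - 2)/(1 - 6) ≡ 1/2 mod 7. 2⁻¹ ≡ 4 (mod 7), so λ ≡ 4.
  x = λ² - 6 - 1 = 16 - 7 ≡ 2; y = λ·(6 - 2) - 2 ≡ 0. → (2, 0)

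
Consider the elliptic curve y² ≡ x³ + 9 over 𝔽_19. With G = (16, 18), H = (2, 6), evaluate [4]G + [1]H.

(9, 4)

First 4G:
Double-and-add on 4 = (100)₂. Start with G = (16, 18) for the leading 1-bit.
double: tangent at (16, 18): λ = (3·16² + 0)/(2·18) ≡ 8/17. 17⁻¹ ≡ 9 (mod 19), so λ ≡ 8·9 ≡ 15.
  x = λ² - 16 - 16 = 225 - 32 ≡ 3; y = λ·(16 - 3) - 18 ≡ 6. → (3, 6)
double: tangent at (3, 6): λ = (3·3² + 0)/(2·6) ≡ 8/12. 12⁻¹ ≡ 8 (mod 19), so λ ≡ 8·8 ≡ 7.
  x = λ² - 3 - 3 = 49 - 6 ≡ 5; y = λ·(3 - 5) - 6 ≡ 18. → (5, 18)
4G = (5, 18).
Finally 4G + H:
(5, 18) + (2, 6). λ = (6 - 18)/(2 - 5) ≡ 7/16 mod 19. 16⁻¹ ≡ 6 (mod 19) since 16·6 = 96 ≡ 1, so λ ≡ 4.
  x = λ² - 5 - 2 = 16 - 7 ≡ 9; y = λ·(5 - 9) - 18 ≡ 4. → (9, 4)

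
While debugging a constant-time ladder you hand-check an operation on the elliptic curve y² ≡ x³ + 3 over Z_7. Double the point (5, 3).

tangent at (5, 3): λ = (3·5² + 0)/(2·3) ≡ 5/6. 6⁻¹ ≡ 6 (mod 7) since 6·6 = 36 ≡ 1, so λ ≡ 5·6 ≡ 2.
  x = λ² - 5 - 5 = 4 - 10 ≡ 1; y = λ·(5 - 1) - 3 ≡ 5. → (1, 5)

(1, 5)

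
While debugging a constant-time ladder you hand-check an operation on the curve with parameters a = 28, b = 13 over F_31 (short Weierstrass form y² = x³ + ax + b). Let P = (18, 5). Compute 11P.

Double-and-add on 11 = (1011)₂. Start with P = (18, 5) for the leading 1-bit.
double: tangent at (18, 5): λ = (3·18² + 28)/(2·5) ≡ 8/10. 10⁻¹ ≡ 28 (mod 31) since 10·28 = 280 ≡ 1, so λ ≡ 8·28 ≡ 7.
  x = λ² - 18 - 18 = 49 - 36 ≡ 13; y = λ·(18 - 13) - 5 ≡ 30. → (13, 30)
double: tangent at (13, 30): λ = (3·13² + 28)/(2·30) ≡ 8/29. 29⁻¹ ≡ 15 (mod 31), so λ ≡ 8·15 ≡ 27.
  x = λ² - 13 - 13 = 729 - 26 ≡ 21; y = λ·(13 - 21) - 30 ≡ 2. → (21, 2)
add P: (21, 2) + (18, 5). λ = (5 - 2)/(18 - 21) ≡ 3/28 mod 31. 28⁻¹ ≡ 10 (mod 31), so λ ≡ 30.
  x = λ² - 21 - 18 = 900 - 39 ≡ 24; y = λ·(21 - 24) - 2 ≡ 1. → (24, 1)
double: tangent at (24, 1): λ = (3·24² + 28)/(2·1) ≡ 20/2. 2⁻¹ ≡ 16 (mod 31) since 2·16 = 32 ≡ 1, so λ ≡ 20·16 ≡ 10.
  x = λ² - 24 - 24 = 100 - 48 ≡ 21; y = λ·(24 - 21) - 1 ≡ 29. → (21, 29)
add P: (21, 29) + (18, 5). λ = (5 - 29)/(18 - 21) ≡ 7/28 mod 31. 28⁻¹ ≡ 10 (mod 31) since 28·10 = 280 ≡ 1, so λ ≡ 8.
  x = λ² - 21 - 18 = 64 - 39 ≡ 25; y = λ·(21 - 25) - 29 ≡ 1. → (25, 1)

(25, 1)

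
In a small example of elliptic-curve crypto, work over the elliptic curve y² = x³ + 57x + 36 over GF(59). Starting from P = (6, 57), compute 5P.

Repeated addition: build up to 5P.
2P: tangent at (6, 57): λ = (3·6² + 57)/(2·57) ≡ 47/55. 55⁻¹ ≡ 44 (mod 59) since 55·44 = 2420 ≡ 1, so λ ≡ 47·44 ≡ 3.
  x = λ² - 6 - 6 = 9 - 12 ≡ 56; y = λ·(6 - 56) - 57 ≡ 29. → (56, 29)
3P: (56, 29) + (6, 57). λ = (57 - 29)/(6 - 56) ≡ 28/9 mod 59. 9⁻¹ ≡ 46 (mod 59) since 9·46 = 414 ≡ 1, so λ ≡ 49.
  x = λ² - 56 - 6 = 2401 - 62 ≡ 38; y = λ·(56 - 38) - 29 ≡ 27. → (38, 27)
4P: (38, 27) + (6, 57). λ = (57 - 27)/(6 - 38) ≡ 30/27 mod 59. 27⁻¹ ≡ 35 (mod 59) since 27·35 = 945 ≡ 1, so λ ≡ 47.
  x = λ² - 38 - 6 = 2209 - 44 ≡ 41; y = λ·(38 - 41) - 27 ≡ 9. → (41, 9)
5P: (41, 9) + (6, 57). λ = (57 - 9)/(6 - 41) ≡ 48/24 mod 59. 24⁻¹ ≡ 32 (mod 59), so λ ≡ 2.
  x = λ² - 41 - 6 = 4 - 47 ≡ 16; y = λ·(41 - 16) - 9 ≡ 41. → (16, 41)

(16, 41)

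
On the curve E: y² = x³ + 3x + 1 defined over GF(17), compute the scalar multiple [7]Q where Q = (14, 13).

(9, 14)

Double-and-add on 7 = (111)₂. Start with Q = (14, 13) for the leading 1-bit.
double: tangent at (14, 13): λ = (3·14² + 3)/(2·13) ≡ 13/9. 9⁻¹ ≡ 2 (mod 17), so λ ≡ 13·2 ≡ 9.
  x = λ² - 14 - 14 = 81 - 28 ≡ 2; y = λ·(14 - 2) - 13 ≡ 10. → (2, 10)
add Q: (2, 10) + (14, 13). λ = (13 - 10)/(14 - 2) ≡ 3/12 mod 17. 12⁻¹ ≡ 10 (mod 17) since 12·10 = 120 ≡ 1, so λ ≡ 13.
  x = λ² - 2 - 14 = 169 - 16 ≡ 0; y = λ·(2 - 0) - 10 ≡ 16. → (0, 16)
double: tangent at (0, 16): λ = (3·0² + 3)/(2·16) ≡ 3/15. 15⁻¹ ≡ 8 (mod 17) since 15·8 = 120 ≡ 1, so λ ≡ 3·8 ≡ 7.
  x = λ² - 0 - 0 = 49 - 0 ≡ 15; y = λ·(0 - 15) - 16 ≡ 15. → (15, 15)
add Q: (15, 15) + (14, 13). λ = (13 - 15)/(14 - 15) ≡ 15/16 mod 17. 16⁻¹ ≡ 16 (mod 17), so λ ≡ 2.
  x = λ² - 15 - 14 = 4 - 29 ≡ 9; y = λ·(15 - 9) - 15 ≡ 14. → (9, 14)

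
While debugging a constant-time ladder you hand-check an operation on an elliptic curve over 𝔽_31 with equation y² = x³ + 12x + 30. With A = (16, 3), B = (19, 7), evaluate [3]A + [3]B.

First 3A:
Repeated addition: build up to 3A.
2A: tangent at (16, 3): λ = (3·16² + 12)/(2·3) ≡ 5/6. 6⁻¹ ≡ 26 (mod 31) since 6·26 = 156 ≡ 1, so λ ≡ 5·26 ≡ 6.
  x = λ² - 16 - 16 = 36 - 32 ≡ 4; y = λ·(16 - 4) - 3 ≡ 7. → (4, 7)
3A: (4, 7) + (16, 3). λ = (3 - 7)/(16 - 4) ≡ 27/12 mod 31. 12⁻¹ ≡ 13 (mod 31) since 12·13 = 156 ≡ 1, so λ ≡ 10.
  x = λ² - 4 - 16 = 100 - 20 ≡ 18; y = λ·(4 - 18) - 7 ≡ 8. → (18, 8)
3A = (18, 8).
Next 3B:
Repeated addition: build up to 3B.
2B: tangent at (19, 7): λ = (3·19² + 12)/(2·7) ≡ 10/14. 14⁻¹ ≡ 20 (mod 31) since 14·20 = 280 ≡ 1, so λ ≡ 10·20 ≡ 14.
  x = λ² - 19 - 19 = 196 - 38 ≡ 3; y = λ·(19 - 3) - 7 ≡ 0. → (3, 0)
3B: (3, 0) + (19, 7). λ = (7 - 0)/(19 - 3) ≡ 7/16 mod 31. 16⁻¹ ≡ 2 (mod 31) since 16·2 = 32 ≡ 1, so λ ≡ 14.
  x = λ² - 3 - 19 = 196 - 22 ≡ 19; y = λ·(3 - 19) - 0 ≡ 24. → (19, 24)
3B = (19, 24).
Finally 3A + 3B:
(18, 8) + (19, 24). λ = (24 - 8)/(19 - 18) ≡ 16/1 mod 31. 1⁻¹ ≡ 1 (mod 31) since 1·1 = 1 ≡ 1, so λ ≡ 16.
  x = λ² - 18 - 19 = 256 - 37 ≡ 2; y = λ·(18 - 2) - 8 ≡ 0. → (2, 0)

(2, 0)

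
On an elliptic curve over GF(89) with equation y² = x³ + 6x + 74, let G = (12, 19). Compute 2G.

(63, 63)

tangent at (12, 19): λ = (3·12² + 6)/(2·19) ≡ 82/38. 38⁻¹ ≡ 82 (mod 89), so λ ≡ 82·82 ≡ 49.
  x = λ² - 12 - 12 = 2401 - 24 ≡ 63; y = λ·(12 - 63) - 19 ≡ 63. → (63, 63)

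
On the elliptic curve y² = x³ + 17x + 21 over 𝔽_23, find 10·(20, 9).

Write G = (20, 9).
Repeated addition: build up to 10G.
2G: tangent at (20, 9): λ = (3·20² + 17)/(2·9) ≡ 21/18. 18⁻¹ ≡ 9 (mod 23) since 18·9 = 162 ≡ 1, so λ ≡ 21·9 ≡ 5.
  x = λ² - 20 - 20 = 25 - 40 ≡ 8; y = λ·(20 - 8) - 9 ≡ 5. → (8, 5)
3G: (8, 5) + (20, 9). λ = (9 - 5)/(20 - 8) ≡ 4/12 mod 23. 12⁻¹ ≡ 2 (mod 23) since 12·2 = 24 ≡ 1, so λ ≡ 8.
  x = λ² - 8 - 20 = 64 - 28 ≡ 13; y = λ·(8 - 13) - 5 ≡ 1. → (13, 1)
4G: (13, 1) + (20, 9). λ = (9 - 1)/(20 - 13) ≡ 8/7 mod 23. 7⁻¹ ≡ 10 (mod 23), so λ ≡ 11.
  x = λ² - 13 - 20 = 121 - 33 ≡ 19; y = λ·(13 - 19) - 1 ≡ 2. → (19, 2)
5G: (19, 2) + (20, 9). λ = (9 - 2)/(20 - 19) ≡ 7/1 mod 23. 1⁻¹ ≡ 1 (mod 23), so λ ≡ 7.
  x = λ² - 19 - 20 = 49 - 39 ≡ 10; y = λ·(19 - 10) - 2 ≡ 15. → (10, 15)
6G: (10, 15) + (20, 9). λ = (9 - 15)/(20 - 10) ≡ 17/10 mod 23. 10⁻¹ ≡ 7 (mod 23) since 10·7 = 70 ≡ 1, so λ ≡ 4.
  x = λ² - 10 - 20 = 16 - 30 ≡ 9; y = λ·(10 - 9) - 15 ≡ 12. → (9, 12)
7G: (9, 12) + (20, 9). λ = (9 - 12)/(20 - 9) ≡ 20/11 mod 23. 11⁻¹ ≡ 21 (mod 23) since 11·21 = 231 ≡ 1, so λ ≡ 6.
  x = λ² - 9 - 20 = 36 - 29 ≡ 7; y = λ·(9 - 7) - 12 ≡ 0. → (7, 0)
8G: (7, 0) + (20, 9). λ = (9 - 0)/(20 - 7) ≡ 9/13 mod 23. 13⁻¹ ≡ 16 (mod 23), so λ ≡ 6.
  x = λ² - 7 - 20 = 36 - 27 ≡ 9; y = λ·(7 - 9) - 0 ≡ 11. → (9, 11)
9G: (9, 11) + (20, 9). λ = (9 - 11)/(20 - 9) ≡ 21/11 mod 23. 11⁻¹ ≡ 21 (mod 23) since 11·21 = 231 ≡ 1, so λ ≡ 4.
  x = λ² - 9 - 20 = 16 - 29 ≡ 10; y = λ·(9 - 10) - 11 ≡ 8. → (10, 8)
10G: (10, 8) + (20, 9). λ = (9 - 8)/(20 - 10) ≡ 1/10 mod 23. 10⁻¹ ≡ 7 (mod 23) since 10·7 = 70 ≡ 1, so λ ≡ 7.
  x = λ² - 10 - 20 = 49 - 30 ≡ 19; y = λ·(10 - 19) - 8 ≡ 21. → (19, 21)

(19, 21)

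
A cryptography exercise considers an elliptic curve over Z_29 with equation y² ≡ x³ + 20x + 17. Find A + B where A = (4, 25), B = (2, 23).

(24, 13)

(4, 25) + (2, 23). λ = (23 - 25)/(2 - 4) ≡ 27/27 mod 29. 27⁻¹ ≡ 14 (mod 29), so λ ≡ 1.
  x = λ² - 4 - 2 = 1 - 6 ≡ 24; y = λ·(4 - 24) - 25 ≡ 13. → (24, 13)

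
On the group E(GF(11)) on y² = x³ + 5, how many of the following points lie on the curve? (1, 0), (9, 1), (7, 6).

0

(1, 0): 0² ≡ 0, rhs ≡ 6 → off.
(9, 1): 1² ≡ 1, rhs ≡ 8 → off.
(7, 6): 6² ≡ 3, rhs ≡ 7 → off.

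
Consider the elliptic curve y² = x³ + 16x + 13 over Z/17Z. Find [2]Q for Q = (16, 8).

tangent at (16, 8): λ = (3·16² + 16)/(2·8) ≡ 2/16. 16⁻¹ ≡ 16 (mod 17) since 16·16 = 256 ≡ 1, so λ ≡ 2·16 ≡ 15.
  x = λ² - 16 - 16 = 225 - 32 ≡ 6; y = λ·(16 - 6) - 8 ≡ 6. → (6, 6)

(6, 6)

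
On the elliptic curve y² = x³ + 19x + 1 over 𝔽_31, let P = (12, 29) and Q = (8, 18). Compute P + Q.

(12, 29) + (8, 18). λ = (18 - 29)/(8 - 12) ≡ 20/27 mod 31. 27⁻¹ ≡ 23 (mod 31) since 27·23 = 621 ≡ 1, so λ ≡ 26.
  x = λ² - 12 - 8 = 676 - 20 ≡ 5; y = λ·(12 - 5) - 29 ≡ 29. → (5, 29)

(5, 29)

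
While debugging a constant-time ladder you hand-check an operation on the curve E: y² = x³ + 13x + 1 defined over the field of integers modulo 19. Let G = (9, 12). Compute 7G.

Double-and-add on 7 = (111)₂. Start with G = (9, 12) for the leading 1-bit.
double: tangent at (9, 12): λ = (3·9² + 13)/(2·12) ≡ 9/5. 5⁻¹ ≡ 4 (mod 19) since 5·4 = 20 ≡ 1, so λ ≡ 9·4 ≡ 17.
  x = λ² - 9 - 9 = 289 - 18 ≡ 5; y = λ·(9 - 5) - 12 ≡ 18. → (5, 18)
add G: (5, 18) + (9, 12). λ = (12 - 18)/(9 - 5) ≡ 13/4 mod 19. 4⁻¹ ≡ 5 (mod 19) since 4·5 = 20 ≡ 1, so λ ≡ 8.
  x = λ² - 5 - 9 = 64 - 14 ≡ 12; y = λ·(5 - 12) - 18 ≡ 2. → (12, 2)
double: tangent at (12, 2): λ = (3·12² + 13)/(2·2) ≡ 8/4. 4⁻¹ ≡ 5 (mod 19), so λ ≡ 8·5 ≡ 2.
  x = λ² - 12 - 12 = 4 - 24 ≡ 18; y = λ·(12 - 18) - 2 ≡ 5. → (18, 5)
add G: (18, 5) + (9, 12). λ = (12 - 5)/(9 - 18) ≡ 7/10 mod 19. 10⁻¹ ≡ 2 (mod 19) since 10·2 = 20 ≡ 1, so λ ≡ 14.
  x = λ² - 18 - 9 = 196 - 27 ≡ 17; y = λ·(18 - 17) - 5 ≡ 9. → (17, 9)

(17, 9)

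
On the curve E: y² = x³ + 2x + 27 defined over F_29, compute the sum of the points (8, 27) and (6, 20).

(20, 18)

(8, 27) + (6, 20). λ = (20 - 27)/(6 - 8) ≡ 22/27 mod 29. 27⁻¹ ≡ 14 (mod 29) since 27·14 = 378 ≡ 1, so λ ≡ 18.
  x = λ² - 8 - 6 = 324 - 14 ≡ 20; y = λ·(8 - 20) - 27 ≡ 18. → (20, 18)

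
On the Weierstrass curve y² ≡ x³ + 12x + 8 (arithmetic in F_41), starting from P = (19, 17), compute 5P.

(16, 14)

Double-and-add on 5 = (101)₂. Start with P = (19, 17) for the leading 1-bit.
double: tangent at (19, 17): λ = (3·19² + 12)/(2·17) ≡ 29/34. 34⁻¹ ≡ 35 (mod 41) since 34·35 = 1190 ≡ 1, so λ ≡ 29·35 ≡ 31.
  x = λ² - 19 - 19 = 961 - 38 ≡ 21; y = λ·(19 - 21) - 17 ≡ 3. → (21, 3)
double: tangent at (21, 3): λ = (3·21² + 12)/(2·3) ≡ 23/6. 6⁻¹ ≡ 7 (mod 41) since 6·7 = 42 ≡ 1, so λ ≡ 23·7 ≡ 38.
  x = λ² - 21 - 21 = 1444 - 42 ≡ 8; y = λ·(21 - 8) - 3 ≡ 40. → (8, 40)
add P: (8, 40) + (19, 17). λ = (17 - 40)/(19 - 8) ≡ 18/11 mod 41. 11⁻¹ ≡ 15 (mod 41) since 11·15 = 165 ≡ 1, so λ ≡ 24.
  x = λ² - 8 - 19 = 576 - 27 ≡ 16; y = λ·(8 - 16) - 40 ≡ 14. → (16, 14)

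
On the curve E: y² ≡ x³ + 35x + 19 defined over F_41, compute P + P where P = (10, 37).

tangent at (10, 37): λ = (3·10² + 35)/(2·37) ≡ 7/33. 33⁻¹ ≡ 5 (mod 41) since 33·5 = 165 ≡ 1, so λ ≡ 7·5 ≡ 35.
  x = λ² - 10 - 10 = 1225 - 20 ≡ 16; y = λ·(10 - 16) - 37 ≡ 40. → (16, 40)

(16, 40)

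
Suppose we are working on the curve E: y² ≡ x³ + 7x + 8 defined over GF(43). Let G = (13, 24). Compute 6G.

O

Repeated addition: build up to 6G.
2G: tangent at (13, 24): λ = (3·13² + 7)/(2·24) ≡ 41/5. 5⁻¹ ≡ 26 (mod 43), so λ ≡ 41·26 ≡ 34.
  x = λ² - 13 - 13 = 1156 - 26 ≡ 12; y = λ·(13 - 12) - 24 ≡ 10. → (12, 10)
3G: (12, 10) + (13, 24). λ = (24 - 10)/(13 - 12) ≡ 14/1 mod 43. 1⁻¹ ≡ 1 (mod 43), so λ ≡ 14.
  x = λ² - 12 - 13 = 196 - 25 ≡ 42; y = λ·(12 - 42) - 10 ≡ 0. → (42, 0)
4G: (42, 0) + (13, 24). λ = (24 - 0)/(13 - 42) ≡ 24/14 mod 43. 14⁻¹ ≡ 40 (mod 43), so λ ≡ 14.
  x = λ² - 42 - 13 = 196 - 55 ≡ 12; y = λ·(42 - 12) - 0 ≡ 33. → (12, 33)
5G: (12, 33) + (13, 24). λ = (24 - 33)/(13 - 12) ≡ 34/1 mod 43. 1⁻¹ ≡ 1 (mod 43), so λ ≡ 34.
  x = λ² - 12 - 13 = 1156 - 25 ≡ 13; y = λ·(12 - 13) - 33 ≡ 19. → (13, 19)
6G: (13, 19) + (13, 24): same x and y₁ ≡ -y₂, so the sum is ∞.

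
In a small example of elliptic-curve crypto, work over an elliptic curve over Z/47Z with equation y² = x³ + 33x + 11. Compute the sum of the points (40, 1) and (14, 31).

(43, 35)

(40, 1) + (14, 31). λ = (31 - 1)/(14 - 40) ≡ 30/21 mod 47. 21⁻¹ ≡ 9 (mod 47), so λ ≡ 35.
  x = λ² - 40 - 14 = 1225 - 54 ≡ 43; y = λ·(40 - 43) - 1 ≡ 35. → (43, 35)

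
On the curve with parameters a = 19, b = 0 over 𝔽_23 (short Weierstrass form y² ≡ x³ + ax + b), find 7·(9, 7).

Write P = (9, 7).
Double-and-add on 7 = (111)₂. Start with P = (9, 7) for the leading 1-bit.
double: tangent at (9, 7): λ = (3·9² + 19)/(2·7) ≡ 9/14. 14⁻¹ ≡ 5 (mod 23), so λ ≡ 9·5 ≡ 22.
  x = λ² - 9 - 9 = 484 - 18 ≡ 6; y = λ·(9 - 6) - 7 ≡ 13. → (6, 13)
add P: (6, 13) + (9, 7). λ = (7 - 13)/(9 - 6) ≡ 17/3 mod 23. 3⁻¹ ≡ 8 (mod 23) since 3·8 = 24 ≡ 1, so λ ≡ 21.
  x = λ² - 6 - 9 = 441 - 15 ≡ 12; y = λ·(6 - 12) - 13 ≡ 22. → (12, 22)
double: tangent at (12, 22): λ = (3·12² + 19)/(2·22) ≡ 14/21. 21⁻¹ ≡ 11 (mod 23), so λ ≡ 14·11 ≡ 16.
  x = λ² - 12 - 12 = 256 - 24 ≡ 2; y = λ·(12 - 2) - 22 ≡ 0. → (2, 0)
add P: (2, 0) + (9, 7). λ = (7 - 0)/(9 - 2) ≡ 7/7 mod 23. 7⁻¹ ≡ 10 (mod 23), so λ ≡ 1.
  x = λ² - 2 - 9 = 1 - 11 ≡ 13; y = λ·(2 - 13) - 0 ≡ 12. → (13, 12)

(13, 12)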